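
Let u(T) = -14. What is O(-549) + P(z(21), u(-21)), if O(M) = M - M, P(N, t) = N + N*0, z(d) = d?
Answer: 21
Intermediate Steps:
P(N, t) = N (P(N, t) = N + 0 = N)
O(M) = 0
O(-549) + P(z(21), u(-21)) = 0 + 21 = 21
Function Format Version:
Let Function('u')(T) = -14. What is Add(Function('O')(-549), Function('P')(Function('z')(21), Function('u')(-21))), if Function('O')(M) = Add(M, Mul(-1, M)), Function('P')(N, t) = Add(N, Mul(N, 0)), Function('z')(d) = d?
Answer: 21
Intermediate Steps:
Function('P')(N, t) = N (Function('P')(N, t) = Add(N, 0) = N)
Function('O')(M) = 0
Add(Function('O')(-549), Function('P')(Function('z')(21), Function('u')(-21))) = Add(0, 21) = 21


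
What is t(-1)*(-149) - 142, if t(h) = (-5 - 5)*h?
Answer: -1632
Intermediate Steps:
t(h) = -10*h
t(-1)*(-149) - 142 = -10*(-1)*(-149) - 142 = 10*(-149) - 142 = -1490 - 142 = -1632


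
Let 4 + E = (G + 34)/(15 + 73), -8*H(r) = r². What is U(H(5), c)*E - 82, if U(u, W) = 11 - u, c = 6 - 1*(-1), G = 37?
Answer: -89481/704 ≈ -127.10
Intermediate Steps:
H(r) = -r²/8
c = 7 (c = 6 + 1 = 7)
E = -281/88 (E = -4 + (37 + 34)/(15 + 73) = -4 + 71/88 = -281/88 ≈ -3.1932)
U(H(5), c)*E - 82 = (11 - (-1)*5²/8)*(-281/88) - 82 = (11 - (-1)*25/8)*(-281/88) - 82 = (11 - 1*(-25/8))*(-281/88) - 82 = (11 + 25/8)*(-281/88) - 82 = (113/8)*(-281/88) - 82 = -31753/704 - 82 = -89481/704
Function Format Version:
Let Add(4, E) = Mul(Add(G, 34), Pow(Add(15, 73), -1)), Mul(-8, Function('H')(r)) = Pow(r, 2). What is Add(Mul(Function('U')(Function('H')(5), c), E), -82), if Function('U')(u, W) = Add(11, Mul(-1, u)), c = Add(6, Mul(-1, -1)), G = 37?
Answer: Rational(-89481, 704) ≈ -127.10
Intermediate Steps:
Function('H')(r) = Mul(Rational(-1, 8), Pow(r, 2))
c = 7 (c = Add(6, 1) = 7)
E = Rational(-281, 88) (E = Add(-4, Mul(Add(37, 34), Pow(Add(15, 73), -1))) = Add(-4, Mul(71, Pow(88, -1))) = Add(-4, Mul(71, Rational(1, 88))) = Add(-4, Rational(71, 88)) = Rational(-281, 88) ≈ -3.1932)
Add(Mul(Function('U')(Function('H')(5), c), E), -82) = Add(Mul(Add(11, Mul(-1, Mul(Rational(-1, 8), Pow(5, 2)))), Rational(-281, 88)), -82) = Add(Mul(Add(11, Mul(-1, Mul(Rational(-1, 8), 25))), Rational(-281, 88)), -82) = Add(Mul(Add(11, Mul(-1, Rational(-25, 8))), Rational(-281, 88)), -82) = Add(Mul(Add(11, Rational(25, 8)), Rational(-281, 88)), -82) = Add(Mul(Rational(113, 8), Rational(-281, 88)), -82) = Add(Rational(-31753, 704), -82) = Rational(-89481, 704)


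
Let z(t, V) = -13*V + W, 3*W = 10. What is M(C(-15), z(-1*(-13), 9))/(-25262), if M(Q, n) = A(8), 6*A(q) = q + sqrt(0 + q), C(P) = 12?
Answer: -2/37893 - sqrt(2)/75786 ≈ -7.1441e-5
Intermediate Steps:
W = 10/3 (W = (1/3)*10 = 10/3 ≈ 3.3333)
z(t, V) = 10/3 - 13*V (z(t, V) = -13*V + 10/3 = 10/3 - 13*V)
A(q) = q/6 + sqrt(q)/6 (A(q) = (q + sqrt(0 + q))/6 = (q + sqrt(q))/6 = q/6 + sqrt(q)/6)
M(Q, n) = 4/3 + sqrt(2)/3 (M(Q, n) = (1/6)*8 + sqrt(8)/6 = 4/3 + (2*sqrt(2))/6 = 4/3 + sqrt(2)/3)
M(C(-15), z(-1*(-13), 9))/(-25262) = (4/3 + sqrt(2)/3)/(-25262) = (4/3 + sqrt(2)/3)*(-1/25262) = -2/37893 - sqrt(2)/75786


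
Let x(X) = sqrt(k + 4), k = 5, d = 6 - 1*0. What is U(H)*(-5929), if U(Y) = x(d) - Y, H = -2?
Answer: -29645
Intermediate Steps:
d = 6 (d = 6 + 0 = 6)
x(X) = 3 (x(X) = sqrt(5 + 4) = sqrt(9) = 3)
U(Y) = 3 - Y
U(H)*(-5929) = (3 - 1*(-2))*(-5929) = (3 + 2)*(-5929) = 5*(-5929) = -29645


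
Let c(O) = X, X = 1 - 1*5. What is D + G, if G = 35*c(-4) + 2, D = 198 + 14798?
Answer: 14858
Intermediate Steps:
X = -4 (X = 1 - 5 = -4)
c(O) = -4
D = 14996
G = -138 (G = 35*(-4) + 2 = -140 + 2 = -138)
D + G = 14996 - 138 = 14858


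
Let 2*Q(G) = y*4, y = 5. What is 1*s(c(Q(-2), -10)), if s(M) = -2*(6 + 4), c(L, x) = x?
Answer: -20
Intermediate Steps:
Q(G) = 10 (Q(G) = (5*4)/2 = (½)*20 = 10)
s(M) = -20 (s(M) = -2*10 = -20)
1*s(c(Q(-2), -10)) = 1*(-20) = -20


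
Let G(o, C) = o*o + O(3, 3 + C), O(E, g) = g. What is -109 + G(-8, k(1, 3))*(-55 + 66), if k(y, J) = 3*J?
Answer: 727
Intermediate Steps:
G(o, C) = 3 + C + o² (G(o, C) = o*o + (3 + C) = o² + (3 + C) = 3 + C + o²)
-109 + G(-8, k(1, 3))*(-55 + 66) = -109 + (3 + 3*3 + (-8)²)*(-55 + 66) = -109 + (3 + 9 + 64)*11 = -109 + 76*11 = -109 + 836 = 727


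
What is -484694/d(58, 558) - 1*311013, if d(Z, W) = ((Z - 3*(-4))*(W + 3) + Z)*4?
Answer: -24463280875/78656 ≈ -3.1102e+5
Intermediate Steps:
d(Z, W) = 4*Z + 4*(3 + W)*(12 + Z) (d(Z, W) = ((Z + 12)*(3 + W) + Z)*4 = ((12 + Z)*(3 + W) + Z)*4 = ((3 + W)*(12 + Z) + Z)*4 = (Z + (3 + W)*(12 + Z))*4 = 4*Z + 4*(3 + W)*(12 + Z))
-484694/d(58, 558) - 1*311013 = -484694/(144 + 16*58 + 48*558 + 4*558*58) - 1*311013 = -484694/(144 + 928 + 26784 + 129456) - 311013 = -484694/157312 - 311013 = -484694*1/157312 - 311013 = -242347/78656 - 311013 = -24463280875/78656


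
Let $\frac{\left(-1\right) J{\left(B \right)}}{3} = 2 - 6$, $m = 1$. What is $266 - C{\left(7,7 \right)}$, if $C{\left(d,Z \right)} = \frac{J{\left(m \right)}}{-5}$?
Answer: $\frac{1342}{5} \approx 268.4$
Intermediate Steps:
$J{\left(B \right)} = 12$ ($J{\left(B \right)} = - 3 \left(2 - 6\right) = \left(-3\right) \left(-4\right) = 12$)
$C{\left(d,Z \right)} = - \frac{12}{5}$ ($C{\left(d,Z \right)} = \frac{12}{-5} = 12 \left(- \frac{1}{5}\right) = - \frac{12}{5}$)
$266 - C{\left(7,7 \right)} = 266 - - \frac{12}{5} = 266 + \frac{12}{5} = \frac{1342}{5}$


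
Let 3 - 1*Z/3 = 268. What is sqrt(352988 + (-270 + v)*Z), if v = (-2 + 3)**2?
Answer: sqrt(566843) ≈ 752.89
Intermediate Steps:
Z = -795 (Z = 9 - 3*268 = 9 - 804 = -795)
v = 1 (v = 1**2 = 1)
sqrt(352988 + (-270 + v)*Z) = sqrt(352988 + (-270 + 1)*(-795)) = sqrt(352988 - 269*(-795)) = sqrt(352988 + 213855) = sqrt(566843)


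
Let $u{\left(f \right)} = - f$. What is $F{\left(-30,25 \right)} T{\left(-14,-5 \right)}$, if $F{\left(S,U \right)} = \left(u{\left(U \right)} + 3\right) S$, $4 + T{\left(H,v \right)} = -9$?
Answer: $-8580$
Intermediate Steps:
$T{\left(H,v \right)} = -13$ ($T{\left(H,v \right)} = -4 - 9 = -13$)
$F{\left(S,U \right)} = S \left(3 - U\right)$ ($F{\left(S,U \right)} = \left(- U + 3\right) S = \left(3 - U\right) S = S \left(3 - U\right)$)
$F{\left(-30,25 \right)} T{\left(-14,-5 \right)} = - 30 \left(3 - 25\right) \left(-13\right) = \left(-30\right) \left(-22\right) \left(-13\right) = 660 \left(-13\right) = -8580$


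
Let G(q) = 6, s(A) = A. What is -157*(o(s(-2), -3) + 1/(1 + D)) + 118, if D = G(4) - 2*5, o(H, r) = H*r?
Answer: -2315/3 ≈ -771.67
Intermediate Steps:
D = -4 (D = 6 - 2*5 = 6 - 10 = -4)
-157*(o(s(-2), -3) + 1/(1 + D)) + 118 = -157*(-2*(-3) + 1/(1 - 4)) + 118 = -157*(6 + 1/(-3)) + 118 = -157*(6 + 1*(-⅓)) + 118 = -157*(6 - ⅓) + 118 = -157*17/3 + 118 = -2669/3 + 118 = -2315/3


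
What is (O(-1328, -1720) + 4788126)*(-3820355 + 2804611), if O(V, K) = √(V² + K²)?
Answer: -4863510255744 - 8125952*√73781 ≈ -4.8657e+12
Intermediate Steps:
O(V, K) = √(K² + V²)
(O(-1328, -1720) + 4788126)*(-3820355 + 2804611) = (√((-1720)² + (-1328)²) + 4788126)*(-3820355 + 2804611) = (√(2958400 + 1763584) + 4788126)*(-1015744) = (√4721984 + 4788126)*(-1015744) = (8*√73781 + 4788126)*(-1015744) = (4788126 + 8*√73781)*(-1015744) = -4863510255744 - 8125952*√73781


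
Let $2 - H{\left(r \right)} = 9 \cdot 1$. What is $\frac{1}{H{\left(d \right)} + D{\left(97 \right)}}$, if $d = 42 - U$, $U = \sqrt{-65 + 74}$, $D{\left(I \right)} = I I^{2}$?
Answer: $\frac{1}{912666} \approx 1.0957 \cdot 10^{-6}$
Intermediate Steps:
$D{\left(I \right)} = I^{3}$
$U = 3$ ($U = \sqrt{9} = 3$)
$d = 39$ ($d = 42 - 3 = 39$)
$H{\left(r \right)} = -7$ ($H{\left(r \right)} = 2 - 9 \cdot 1 = 2 - 9 = -7$)
$\frac{1}{H{\left(d \right)} + D{\left(97 \right)}} = \frac{1}{-7 + 97^{3}} = \frac{1}{-7 + 912673} = \frac{1}{912666}$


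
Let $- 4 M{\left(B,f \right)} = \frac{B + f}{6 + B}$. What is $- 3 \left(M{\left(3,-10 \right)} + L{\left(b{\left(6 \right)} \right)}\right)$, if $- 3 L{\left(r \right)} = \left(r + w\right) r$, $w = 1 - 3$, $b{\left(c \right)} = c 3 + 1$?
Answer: $\frac{3869}{12} \approx 322.42$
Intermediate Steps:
$b{\left(c \right)} = 1 + 3 c$ ($b{\left(c \right)} = 3 c + 1 = 1 + 3 c$)
$w = -2$ ($w = 1 - 3 = -2$)
$M{\left(B,f \right)} = - \frac{B + f}{4 \left(6 + B\right)}$ ($M{\left(B,f \right)} = - \frac{\left(B + f\right) \frac{1}{6 + B}}{4} = - \frac{\frac{1}{6 + B} \left(B + f\right)}{4} = - \frac{B + f}{4 \left(6 + B\right)}$)
$L{\left(r \right)} = - \frac{r \left(-2 + r\right)}{3}$ ($L{\left(r \right)} = - \frac{\left(r - 2\right) r}{3} = - \frac{\left(-2 + r\right) r}{3} = - \frac{r \left(-2 + r\right)}{3}$)
$- 3 \left(M{\left(3,-10 \right)} + L{\left(b{\left(6 \right)} \right)}\right) = - 3 \left(\frac{\left(-1\right) 3 - -10}{4 \left(6 + 3\right)} + \frac{\left(1 + 3 \cdot 6\right) \left(2 - \left(1 + 3 \cdot 6\right)\right)}{3}\right) = - 3 \left(\frac{-3 + 10}{4 \cdot 9} + \frac{\left(1 + 18\right) \left(2 - \left(1 + 18\right)\right)}{3}\right) = - 3 \left(\frac{1}{4} \cdot \frac{1}{9} \cdot 7 + \frac{1}{3} \cdot 19 \left(2 - 19\right)\right) = - 3 \left(\frac{7}{36} + \frac{1}{3} \cdot 19 \left(2 - 19\right)\right) = - 3 \left(\frac{7}{36} + \frac{1}{3} \cdot 19 \left(-17\right)\right) = - 3 \left(\frac{7}{36} - \frac{323}{3}\right) = \left(-3\right) \left(- \frac{3869}{36}\right) = \frac{3869}{12}$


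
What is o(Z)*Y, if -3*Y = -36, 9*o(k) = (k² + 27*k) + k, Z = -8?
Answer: -640/3 ≈ -213.33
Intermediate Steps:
o(k) = k²/9 + 28*k/9 (o(k) = ((k² + 27*k) + k)/9 = (k² + 28*k)/9 = k²/9 + 28*k/9)
Y = 12 (Y = -⅓*(-36) = 12)
o(Z)*Y = ((⅑)*(-8)*(28 - 8))*12 = ((⅑)*(-8)*20)*12 = -160/9*12 = -640/3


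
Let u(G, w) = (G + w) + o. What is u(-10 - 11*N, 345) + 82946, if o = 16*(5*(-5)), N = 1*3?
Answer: 82848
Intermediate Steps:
N = 3
o = -400 (o = 16*(-25) = -400)
u(G, w) = -400 + G + w (u(G, w) = (G + w) - 400 = -400 + G + w)
u(-10 - 11*N, 345) + 82946 = (-400 + (-10 - 11*3) + 345) + 82946 = (-400 + (-10 - 33) + 345) + 82946 = (-400 - 43 + 345) + 82946 = -98 + 82946 = 82848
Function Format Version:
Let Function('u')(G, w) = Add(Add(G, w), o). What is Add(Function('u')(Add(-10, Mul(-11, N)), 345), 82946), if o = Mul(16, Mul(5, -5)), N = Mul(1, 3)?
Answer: 82848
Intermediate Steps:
N = 3
o = -400 (o = Mul(16, -25) = -400)
Function('u')(G, w) = Add(-400, G, w) (Function('u')(G, w) = Add(Add(G, w), -400) = Add(-400, G, w))
Add(Function('u')(Add(-10, Mul(-11, N)), 345), 82946) = Add(Add(-400, Add(-10, Mul(-11, 3)), 345), 82946) = Add(Add(-400, Add(-10, -33), 345), 82946) = Add(Add(-400, -43, 345), 82946) = Add(-98, 82946) = 82848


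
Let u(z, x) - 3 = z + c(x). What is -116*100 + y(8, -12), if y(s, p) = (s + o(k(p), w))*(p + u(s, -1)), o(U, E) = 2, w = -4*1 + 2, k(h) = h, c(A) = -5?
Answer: -11660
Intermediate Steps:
w = -2 (w = -4 + 2 = -2)
u(z, x) = -2 + z (u(z, x) = 3 + (z - 5) = 3 + (-5 + z) = -2 + z)
y(s, p) = (2 + s)*(-2 + p + s) (y(s, p) = (s + 2)*(p + (-2 + s)) = (2 + s)*(-2 + p + s))
-116*100 + y(8, -12) = -116*100 + (-4 + 8**2 + 2*(-12) - 12*8) = -11600 + (-4 + 64 - 24 - 96) = -11600 - 60 = -11660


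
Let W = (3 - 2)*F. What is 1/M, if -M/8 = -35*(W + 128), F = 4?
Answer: 1/36960 ≈ 2.7056e-5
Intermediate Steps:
W = 4 (W = (3 - 2)*4 = 1*4 = 4)
M = 36960 (M = -(-280)*(4 + 128) = -(-280)*132 = -8*(-4620) = 36960)
1/M = 1/36960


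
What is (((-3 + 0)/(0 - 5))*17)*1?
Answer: 51/5 ≈ 10.200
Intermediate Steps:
(((-3 + 0)/(0 - 5))*17)*1 = (-3/(-5)*17)*1 = (-3*(-⅕)*17)*1 = ((⅗)*17)*1 = (51/5)*1 = 51/5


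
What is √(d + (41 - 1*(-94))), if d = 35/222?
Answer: √6661110/222 ≈ 11.626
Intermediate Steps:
d = 35/222 (d = 35*(1/222) = 35/222 ≈ 0.15766)
√(d + (41 - 1*(-94))) = √(35/222 + (41 - 1*(-94))) = √(35/222 + (41 + 94)) = √(35/222 + 135) = √(30005/222) = √6661110/222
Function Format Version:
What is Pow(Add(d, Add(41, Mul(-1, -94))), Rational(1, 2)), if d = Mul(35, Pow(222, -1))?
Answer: Mul(Rational(1, 222), Pow(6661110, Rational(1, 2))) ≈ 11.626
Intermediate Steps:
d = Rational(35, 222) (d = Mul(35, Rational(1, 222)) = Rational(35, 222) ≈ 0.15766)
Pow(Add(d, Add(41, Mul(-1, -94))), Rational(1, 2)) = Pow(Add(Rational(35, 222), Add(41, Mul(-1, -94))), Rational(1, 2)) = Pow(Add(Rational(35, 222), Add(41, 94)), Rational(1, 2)) = Pow(Add(Rational(35, 222), 135), Rational(1, 2)) = Pow(Rational(30005, 222), Rational(1, 2)) = Mul(Rational(1, 222), Pow(6661110, Rational(1, 2)))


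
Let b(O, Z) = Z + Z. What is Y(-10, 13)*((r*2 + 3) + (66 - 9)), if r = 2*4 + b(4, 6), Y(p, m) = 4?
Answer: 400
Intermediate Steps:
b(O, Z) = 2*Z
r = 20 (r = 2*4 + 2*6 = 8 + 12 = 20)
Y(-10, 13)*((r*2 + 3) + (66 - 9)) = 4*((20*2 + 3) + (66 - 9)) = 4*((40 + 3) + 57) = 4*(43 + 57) = 4*100 = 400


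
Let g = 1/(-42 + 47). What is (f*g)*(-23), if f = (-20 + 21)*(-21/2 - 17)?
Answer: 253/2 ≈ 126.50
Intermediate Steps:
f = -55/2 (f = 1*(-21*½ - 17) = 1*(-21/2 - 17) = 1*(-55/2) = -55/2 ≈ -27.500)
g = ⅕ (g = 1/5 = ⅕ ≈ 0.20000)
(f*g)*(-23) = -55/2*⅕*(-23) = -11/2*(-23) = 253/2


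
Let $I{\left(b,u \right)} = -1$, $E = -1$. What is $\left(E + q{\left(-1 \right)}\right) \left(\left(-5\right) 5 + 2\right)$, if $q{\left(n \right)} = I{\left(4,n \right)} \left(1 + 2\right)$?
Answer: $92$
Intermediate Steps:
$q{\left(n \right)} = -3$ ($q{\left(n \right)} = - (1 + 2) = \left(-1\right) 3 = -3$)
$\left(E + q{\left(-1 \right)}\right) \left(\left(-5\right) 5 + 2\right) = \left(-1 - 3\right) \left(\left(-5\right) 5 + 2\right) = - 4 \left(-25 + 2\right) = \left(-4\right) \left(-23\right) = 92$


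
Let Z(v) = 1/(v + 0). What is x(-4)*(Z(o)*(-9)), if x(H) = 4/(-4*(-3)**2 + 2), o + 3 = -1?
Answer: -9/34 ≈ -0.26471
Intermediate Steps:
o = -4 (o = -3 - 1 = -4)
Z(v) = 1/v
x(H) = -2/17 (x(H) = 4/(-4*9 + 2) = 4/(-36 + 2) = 4/(-34) = 4*(-1/34) = -2/17)
x(-4)*(Z(o)*(-9)) = -2*(-9)/(17*(-4)) = -(-1)*(-9)/34 = -2/17*9/4 = -9/34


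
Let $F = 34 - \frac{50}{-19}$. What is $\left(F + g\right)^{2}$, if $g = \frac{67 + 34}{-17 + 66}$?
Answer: $\frac{1297656529}{866761} \approx 1497.1$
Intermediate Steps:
$F = \frac{696}{19}$ ($F = 34 - - \frac{50}{19} = 34 + \frac{50}{19} = \frac{696}{19} \approx 36.632$)
$g = \frac{101}{49} \approx 2.0612$
$\left(F + g\right)^{2} = \left(\frac{696}{19} + \frac{101}{49}\right)^{2} = \left(\frac{36023}{931}\right)^{2} = \frac{1297656529}{866761}$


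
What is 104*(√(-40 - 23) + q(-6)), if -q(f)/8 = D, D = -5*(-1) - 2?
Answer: -2496 + 312*I*√7 ≈ -2496.0 + 825.47*I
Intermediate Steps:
D = 3 (D = 5 - 2 = 3)
q(f) = -24 (q(f) = -8*3 = -24)
104*(√(-40 - 23) + q(-6)) = 104*(√(-40 - 23) - 24) = 104*(√(-63) - 24) = 104*(3*I*√7 - 24) = 104*(-24 + 3*I*√7) = -2496 + 312*I*√7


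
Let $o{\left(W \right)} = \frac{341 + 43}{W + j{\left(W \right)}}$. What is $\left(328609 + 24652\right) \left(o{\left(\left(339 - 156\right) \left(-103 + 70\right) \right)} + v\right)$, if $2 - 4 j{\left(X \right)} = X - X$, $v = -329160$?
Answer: $- \frac{1404306473512968}{12077} \approx -1.1628 \cdot 10^{11}$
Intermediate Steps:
$j{\left(X \right)} = \frac{1}{2}$ ($j{\left(X \right)} = \frac{1}{2} - \frac{X - X}{4} = \frac{1}{2} - 0 = \frac{1}{2} + 0 = \frac{1}{2}$)
$o{\left(W \right)} = \frac{384}{\frac{1}{2} + W}$ ($o{\left(W \right)} = \frac{341 + 43}{W + \frac{1}{2}} = \frac{384}{\frac{1}{2} + W}$)
$\left(328609 + 24652\right) \left(o{\left(\left(339 - 156\right) \left(-103 + 70\right) \right)} + v\right) = \left(328609 + 24652\right) \left(\frac{768}{1 + 2 \left(339 - 156\right) \left(-103 + 70\right)} - 329160\right) = 353261 \left(\frac{768}{1 + 2 \cdot 183 \left(-33\right)} - 329160\right) = 353261 \left(\frac{768}{1 + 2 \left(-6039\right)} - 329160\right) = 353261 \left(\frac{768}{1 - 12078} - 329160\right) = 353261 \left(\frac{768}{-12077} - 329160\right) = 353261 \left(768 \left(- \frac{1}{12077}\right) - 329160\right) = 353261 \left(- \frac{768}{12077} - 329160\right) = 353261 \left(- \frac{3975266088}{12077}\right) = - \frac{1404306473512968}{12077}$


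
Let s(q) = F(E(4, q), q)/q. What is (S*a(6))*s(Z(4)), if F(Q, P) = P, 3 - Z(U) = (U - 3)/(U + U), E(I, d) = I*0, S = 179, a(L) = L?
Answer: 1074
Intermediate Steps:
E(I, d) = 0
Z(U) = 3 - (-3 + U)/(2*U) (Z(U) = 3 - (U - 3)/(U + U) = 3 - (-3 + U)/(2*U))
s(q) = 1 (s(q) = q/q = 1)
(S*a(6))*s(Z(4)) = (179*6)*1 = 1074*1 = 1074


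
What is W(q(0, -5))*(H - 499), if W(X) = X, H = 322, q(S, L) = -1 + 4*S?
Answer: 177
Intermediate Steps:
W(q(0, -5))*(H - 499) = (-1 + 4*0)*(322 - 499) = (-1 + 0)*(-177) = -1*(-177) = 177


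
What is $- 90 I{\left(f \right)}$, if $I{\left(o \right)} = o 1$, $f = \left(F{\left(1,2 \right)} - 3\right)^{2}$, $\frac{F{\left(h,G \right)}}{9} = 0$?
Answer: $-810$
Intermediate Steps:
$F{\left(h,G \right)} = 0$ ($F{\left(h,G \right)} = 9 \cdot 0 = 0$)
$f = 9$ ($f = \left(0 - 3\right)^{2} = \left(-3\right)^{2} = 9$)
$I{\left(o \right)} = o$
$- 90 I{\left(f \right)} = \left(-90\right) 9 = -810$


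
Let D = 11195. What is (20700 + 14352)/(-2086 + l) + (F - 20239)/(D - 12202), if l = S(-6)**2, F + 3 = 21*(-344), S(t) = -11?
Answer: 6224442/659585 ≈ 9.4369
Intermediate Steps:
F = -7227 (F = -3 + 21*(-344) = -3 - 7224 = -7227)
l = 121 (l = (-11)**2 = 121)
(20700 + 14352)/(-2086 + l) + (F - 20239)/(D - 12202) = (20700 + 14352)/(-2086 + 121) + (-7227 - 20239)/(11195 - 12202) = 35052/(-1965) - 27466/(-1007) = 35052*(-1/1965) - 27466*(-1/1007) = -11684/655 + 27466/1007 = 6224442/659585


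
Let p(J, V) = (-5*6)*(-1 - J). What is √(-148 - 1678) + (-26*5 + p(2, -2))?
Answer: -40 + I*√1826 ≈ -40.0 + 42.732*I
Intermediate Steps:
p(J, V) = 30 + 30*J (p(J, V) = -30*(-1 - J) = 30 + 30*J)
√(-148 - 1678) + (-26*5 + p(2, -2)) = √(-148 - 1678) + (-26*5 + (30 + 30*2)) = √(-1826) + (-130 + (30 + 60)) = I*√1826 + (-130 + 90) = I*√1826 - 40 = -40 + I*√1826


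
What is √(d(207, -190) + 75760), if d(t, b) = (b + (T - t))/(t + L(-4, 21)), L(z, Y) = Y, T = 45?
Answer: 2*√61534806/57 ≈ 275.24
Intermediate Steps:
d(t, b) = (45 + b - t)/(21 + t) (d(t, b) = (b + (45 - t))/(t + 21) = (45 + b - t)/(21 + t))
√(d(207, -190) + 75760) = √((45 - 190 - 1*207)/(21 + 207) + 75760) = √((45 - 190 - 207)/228 + 75760) = √((1/228)*(-352) + 75760) = √(-88/57 + 75760) = √(4318232/57) = 2*√61534806/57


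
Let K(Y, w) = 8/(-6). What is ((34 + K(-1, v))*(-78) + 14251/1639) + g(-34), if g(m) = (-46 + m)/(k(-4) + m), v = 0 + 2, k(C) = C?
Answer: -79010939/31141 ≈ -2537.2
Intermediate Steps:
v = 2
g(m) = (-46 + m)/(-4 + m)
K(Y, w) = -4/3 (K(Y, w) = 8*(-⅙) = -4/3)
((34 + K(-1, v))*(-78) + 14251/1639) + g(-34) = ((34 - 4/3)*(-78) + 14251/1639) + (-46 - 34)/(-4 - 34) = ((98/3)*(-78) + 14251*(1/1639)) - 80/(-38) = (-2548 + 14251/1639) - 1/38*(-80) = -4161921/1639 + 40/19 = -79010939/31141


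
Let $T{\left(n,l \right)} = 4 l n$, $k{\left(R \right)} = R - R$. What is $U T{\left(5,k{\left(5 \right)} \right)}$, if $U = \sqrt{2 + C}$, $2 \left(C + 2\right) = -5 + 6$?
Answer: $0$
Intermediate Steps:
$k{\left(R \right)} = 0$
$T{\left(n,l \right)} = 4 l n$
$C = - \frac{3}{2}$ ($C = -2 + \frac{-5 + 6}{2} = -2 + \frac{1}{2} \cdot 1 = -2 + \frac{1}{2} = - \frac{3}{2} \approx -1.5$)
$U = \frac{\sqrt{2}}{2}$ ($U = \sqrt{2 - \frac{3}{2}} = \sqrt{\frac{1}{2}} = \frac{\sqrt{2}}{2} \approx 0.70711$)
$U T{\left(5,k{\left(5 \right)} \right)} = \frac{\sqrt{2}}{2} \cdot 4 \cdot 0 \cdot 5 = \frac{\sqrt{2}}{2} \cdot 0 = 0$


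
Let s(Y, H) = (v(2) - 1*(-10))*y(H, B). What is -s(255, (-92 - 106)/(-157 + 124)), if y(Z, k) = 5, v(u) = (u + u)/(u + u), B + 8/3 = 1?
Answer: -55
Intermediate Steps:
B = -5/3 (B = -8/3 + 1 = -5/3 ≈ -1.6667)
v(u) = 1 (v(u) = (2*u)/((2*u)) = (2*u)*(1/(2*u)) = 1)
s(Y, H) = 55 (s(Y, H) = (1 - 1*(-10))*5 = (1 + 10)*5 = 11*5 = 55)
-s(255, (-92 - 106)/(-157 + 124)) = -1*55 = -55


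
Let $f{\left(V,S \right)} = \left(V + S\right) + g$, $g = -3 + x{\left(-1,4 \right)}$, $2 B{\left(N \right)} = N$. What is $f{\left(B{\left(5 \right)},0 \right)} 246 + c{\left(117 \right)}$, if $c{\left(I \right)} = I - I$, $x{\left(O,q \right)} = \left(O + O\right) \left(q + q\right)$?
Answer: $-4059$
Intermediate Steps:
$x{\left(O,q \right)} = 4 O q$ ($x{\left(O,q \right)} = 2 O 2 q = 4 O q$)
$B{\left(N \right)} = \frac{N}{2}$
$c{\left(I \right)} = 0$
$g = -19$ ($g = -3 + 4 \left(-1\right) 4 = -3 - 16 = -19$)
$f{\left(V,S \right)} = -19 + S + V$ ($f{\left(V,S \right)} = \left(V + S\right) - 19 = \left(S + V\right) - 19 = -19 + S + V$)
$f{\left(B{\left(5 \right)},0 \right)} 246 + c{\left(117 \right)} = \left(-19 + 0 + \frac{1}{2} \cdot 5\right) 246 + 0 = \left(-19 + 0 + \frac{5}{2}\right) 246 + 0 = \left(- \frac{33}{2}\right) 246 + 0 = -4059 + 0 = -4059$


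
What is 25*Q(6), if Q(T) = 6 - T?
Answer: 0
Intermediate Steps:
25*Q(6) = 25*(6 - 1*6) = 25*(6 - 6) = 25*0 = 0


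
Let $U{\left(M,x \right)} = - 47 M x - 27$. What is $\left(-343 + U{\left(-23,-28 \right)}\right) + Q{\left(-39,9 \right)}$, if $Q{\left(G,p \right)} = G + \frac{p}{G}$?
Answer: $- \frac{398804}{13} \approx -30677.0$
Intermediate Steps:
$U{\left(M,x \right)} = -27 - 47 M x$ ($U{\left(M,x \right)} = - 47 M x - 27 = -27 - 47 M x$)
$\left(-343 + U{\left(-23,-28 \right)}\right) + Q{\left(-39,9 \right)} = \left(-343 - \left(27 - -30268\right)\right) - \left(39 - \frac{9}{-39}\right) = \left(-343 - 30295\right) + \left(-39 + 9 \left(- \frac{1}{39}\right)\right) = \left(-343 - 30295\right) - \frac{510}{13} = -30638 - \frac{510}{13} = - \frac{398804}{13}$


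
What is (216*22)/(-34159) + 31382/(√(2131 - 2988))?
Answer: -4752/34159 - 31382*I*√857/857 ≈ -0.13911 - 1072.0*I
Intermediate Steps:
(216*22)/(-34159) + 31382/(√(2131 - 2988)) = 4752*(-1/34159) + 31382/(√(-857)) = -4752/34159 + 31382/((I*√857)) = -4752/34159 + 31382*(-I*√857/857) = -4752/34159 - 31382*I*√857/857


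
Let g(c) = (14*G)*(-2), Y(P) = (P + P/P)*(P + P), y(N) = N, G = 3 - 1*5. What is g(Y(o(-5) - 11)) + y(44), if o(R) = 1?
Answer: 100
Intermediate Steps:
G = -2 (G = 3 - 5 = -2)
Y(P) = 2*P*(1 + P) (Y(P) = (P + 1)*(2*P) = (1 + P)*(2*P) = 2*P*(1 + P))
g(c) = 56 (g(c) = (14*(-2))*(-2) = -28*(-2) = 56)
g(Y(o(-5) - 11)) + y(44) = 56 + 44 = 100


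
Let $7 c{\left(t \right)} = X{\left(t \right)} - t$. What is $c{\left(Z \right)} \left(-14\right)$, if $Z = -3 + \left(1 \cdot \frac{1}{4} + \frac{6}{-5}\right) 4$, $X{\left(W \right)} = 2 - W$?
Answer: $- \frac{156}{5} \approx -31.2$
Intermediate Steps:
$Z = - \frac{34}{5}$ ($Z = -3 + \left(1 \cdot \frac{1}{4} + 6 \left(- \frac{1}{5}\right)\right) 4 = -3 + \left(\frac{1}{4} - \frac{6}{5}\right) 4 = -3 - \frac{19}{5} = - \frac{34}{5} \approx -6.8$)
$c{\left(t \right)} = \frac{2}{7} - \frac{2 t}{7}$ ($c{\left(t \right)} = \frac{\left(2 - t\right) - t}{7} = \frac{2 - 2 t}{7} = \frac{2}{7} - \frac{2 t}{7}$)
$c{\left(Z \right)} \left(-14\right) = \left(\frac{2}{7} - - \frac{68}{35}\right) \left(-14\right) = \left(\frac{2}{7} + \frac{68}{35}\right) \left(-14\right) = \frac{78}{35} \left(-14\right) = - \frac{156}{5}$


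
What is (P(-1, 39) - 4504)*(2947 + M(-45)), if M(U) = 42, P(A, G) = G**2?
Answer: -8916187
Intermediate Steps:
(P(-1, 39) - 4504)*(2947 + M(-45)) = (39**2 - 4504)*(2947 + 42) = (1521 - 4504)*2989 = -2983*2989 = -8916187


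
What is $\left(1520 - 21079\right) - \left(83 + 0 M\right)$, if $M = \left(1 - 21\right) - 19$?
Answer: $-19642$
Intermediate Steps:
$M = -39$ ($M = -20 - 19 = -39$)
$\left(1520 - 21079\right) - \left(83 + 0 M\right) = \left(1520 - 21079\right) + \left(-83 + 0 \left(-39\right)\right) = -19559 + \left(-83 + 0\right) = -19559 - 83 = -19642$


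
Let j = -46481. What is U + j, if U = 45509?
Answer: -972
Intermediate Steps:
U + j = 45509 - 46481 = -972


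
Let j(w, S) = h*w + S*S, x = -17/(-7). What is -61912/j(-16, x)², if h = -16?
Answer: -148650712/164685889 ≈ -0.90263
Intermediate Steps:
x = 17/7 (x = -17*(-⅐) = 17/7 ≈ 2.4286)
j(w, S) = S² - 16*w (j(w, S) = -16*w + S*S = -16*w + S² = S² - 16*w)
-61912/j(-16, x)² = -61912/((17/7)² - 16*(-16))² = -61912/(289/49 + 256)² = -61912/((12833/49)²) = -61912/164685889/2401 = -61912*2401/164685889 = -148650712/164685889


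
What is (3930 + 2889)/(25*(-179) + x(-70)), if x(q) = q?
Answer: -2273/1515 ≈ -1.5003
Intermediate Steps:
(3930 + 2889)/(25*(-179) + x(-70)) = (3930 + 2889)/(25*(-179) - 70) = 6819/(-4475 - 70) = 6819/(-4545) = 6819*(-1/4545) = -2273/1515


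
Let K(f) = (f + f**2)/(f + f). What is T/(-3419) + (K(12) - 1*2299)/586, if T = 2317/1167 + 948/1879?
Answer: -34380874311143/8786670660924 ≈ -3.9128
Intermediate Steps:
K(f) = (f + f**2)/(2*f) (K(f) = (f + f**2)/((2*f)) = (f + f**2)*(1/(2*f)) = (f + f**2)/(2*f))
T = 5459959/2192793 (T = 2317*(1/1167) + 948*(1/1879) = 2317/1167 + 948/1879 = 5459959/2192793 ≈ 2.4900)
T/(-3419) + (K(12) - 1*2299)/586 = (5459959/2192793)/(-3419) + ((1/2 + (1/2)*12) - 1*2299)/586 = (5459959/2192793)*(-1/3419) + ((1/2 + 6) - 2299)*(1/586) = -5459959/7497159267 + (13/2 - 2299)*(1/586) = -5459959/7497159267 - 4585/2*1/586 = -5459959/7497159267 - 4585/1172 = -34380874311143/8786670660924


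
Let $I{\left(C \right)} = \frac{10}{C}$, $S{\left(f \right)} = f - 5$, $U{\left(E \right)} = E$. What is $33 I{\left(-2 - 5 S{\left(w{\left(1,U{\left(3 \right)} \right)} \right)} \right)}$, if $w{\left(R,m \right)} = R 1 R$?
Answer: $\frac{55}{3} \approx 18.333$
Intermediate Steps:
$w{\left(R,m \right)} = R^{2}$ ($w{\left(R,m \right)} = R R = R^{2}$)
$S{\left(f \right)} = -5 + f$
$33 I{\left(-2 - 5 S{\left(w{\left(1,U{\left(3 \right)} \right)} \right)} \right)} = 33 \frac{10}{-2 - 5 \left(-5 + 1^{2}\right)} = 33 \frac{10}{-2 - 5 \left(-5 + 1\right)} = 33 \frac{10}{-2 - -20} = 33 \frac{10}{-2 + 20} = 33 \cdot \frac{10}{18} = 33 \cdot 10 \cdot \frac{1}{18} = 33 \cdot \frac{5}{9} = \frac{55}{3}$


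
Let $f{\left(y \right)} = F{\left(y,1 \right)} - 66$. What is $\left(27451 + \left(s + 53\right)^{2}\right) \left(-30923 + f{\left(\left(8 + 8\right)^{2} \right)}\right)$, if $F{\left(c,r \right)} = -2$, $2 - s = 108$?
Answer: $-937787660$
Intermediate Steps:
$s = -106$ ($s = 2 - 108 = -106$)
$f{\left(y \right)} = -68$ ($f{\left(y \right)} = -2 - 66 = -68$)
$\left(27451 + \left(s + 53\right)^{2}\right) \left(-30923 + f{\left(\left(8 + 8\right)^{2} \right)}\right) = \left(27451 + \left(-106 + 53\right)^{2}\right) \left(-30923 - 68\right) = \left(27451 + \left(-53\right)^{2}\right) \left(-30991\right) = \left(27451 + 2809\right) \left(-30991\right) = 30260 \left(-30991\right) = -937787660$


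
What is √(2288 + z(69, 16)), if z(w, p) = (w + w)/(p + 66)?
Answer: √3848957/41 ≈ 47.851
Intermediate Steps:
z(w, p) = 2*w/(66 + p) (z(w, p) = (2*w)/(66 + p) = 2*w/(66 + p))
√(2288 + z(69, 16)) = √(2288 + 2*69/(66 + 16)) = √(2288 + 2*69/82) = √(2288 + 2*69*(1/82)) = √(2288 + 69/41) = √(93877/41) = √3848957/41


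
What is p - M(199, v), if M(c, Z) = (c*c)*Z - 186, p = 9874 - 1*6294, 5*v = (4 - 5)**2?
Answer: -20771/5 ≈ -4154.2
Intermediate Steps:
v = 1/5 (v = (4 - 5)**2/5 = (1/5)*(-1)**2 = (1/5)*1 = 1/5 ≈ 0.20000)
p = 3580 (p = 9874 - 6294 = 3580)
M(c, Z) = -186 + Z*c**2 (M(c, Z) = c**2*Z - 186 = Z*c**2 - 186 = -186 + Z*c**2)
p - M(199, v) = 3580 - (-186 + (1/5)*199**2) = 3580 - (-186 + (1/5)*39601) = 3580 - (-186 + 39601/5) = 3580 - 1*38671/5 = 3580 - 38671/5 = -20771/5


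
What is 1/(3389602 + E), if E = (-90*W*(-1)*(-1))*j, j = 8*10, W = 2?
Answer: 1/3375202 ≈ 2.9628e-7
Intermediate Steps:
j = 80
E = -14400 (E = -90*2*(-1)*(-1)*80 = -(-180)*(-1)*80 = -90*2*80 = -180*80 = -14400)
1/(3389602 + E) = 1/(3389602 - 14400) = 1/3375202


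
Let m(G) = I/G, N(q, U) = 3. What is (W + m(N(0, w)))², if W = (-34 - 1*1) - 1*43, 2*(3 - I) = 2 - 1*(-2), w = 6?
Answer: 54289/9 ≈ 6032.1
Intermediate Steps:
I = 1 (I = 3 - (2 - 1*(-2))/2 = 3 - (2 + 2)/2 = 3 - ½*4 = 3 - 2 = 1)
W = -78 (W = (-34 - 1) - 43 = -35 - 43 = -78)
m(G) = 1/G
(W + m(N(0, w)))² = (-78 + 1/3)² = (-78 + ⅓)² = (-233/3)² = 54289/9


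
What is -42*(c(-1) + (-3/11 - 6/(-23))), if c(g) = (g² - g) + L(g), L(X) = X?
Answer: -10500/253 ≈ -41.502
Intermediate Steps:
c(g) = g² (c(g) = (g² - g) + g = g²)
-42*(c(-1) + (-3/11 - 6/(-23))) = -42*((-1)² + (-3/11 - 6/(-23))) = -42*(1 + (-3*1/11 - 6*(-1/23))) = -42*(1 + (-3/11 + 6/23)) = -42*(1 - 3/253) = -42*250/253 = -10500/253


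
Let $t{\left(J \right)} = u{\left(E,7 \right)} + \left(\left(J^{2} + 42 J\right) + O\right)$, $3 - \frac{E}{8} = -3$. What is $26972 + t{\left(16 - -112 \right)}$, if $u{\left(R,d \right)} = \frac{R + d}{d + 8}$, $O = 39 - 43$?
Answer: $\frac{146195}{3} \approx 48732.0$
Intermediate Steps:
$E = 48$ ($E = 24 - -24 = 24 + 24 = 48$)
$O = -4$
$u{\left(R,d \right)} = \frac{R + d}{8 + d}$
$t{\left(J \right)} = - \frac{1}{3} + J^{2} + 42 J$ ($t{\left(J \right)} = \frac{48 + 7}{8 + 7} - \left(4 - J^{2} - 42 J\right) = \frac{1}{15} \cdot 55 + \left(-4 + J^{2} + 42 J\right) = \frac{11}{3} + \left(-4 + J^{2} + 42 J\right) = - \frac{1}{3} + J^{2} + 42 J$)
$26972 + t{\left(16 - -112 \right)} = 26972 + \left(- \frac{1}{3} + \left(16 - -112\right)^{2} + 42 \left(16 - -112\right)\right) = 26972 + \left(- \frac{1}{3} + \left(16 + 112\right)^{2} + 42 \left(16 + 112\right)\right) = 26972 + \left(- \frac{1}{3} + 128^{2} + 42 \cdot 128\right) = 26972 + \left(- \frac{1}{3} + 16384 + 5376\right) = 26972 + \frac{65279}{3} = \frac{146195}{3}$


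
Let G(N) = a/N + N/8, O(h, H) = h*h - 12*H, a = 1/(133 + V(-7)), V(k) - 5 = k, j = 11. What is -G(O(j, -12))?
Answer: -9199483/277720 ≈ -33.125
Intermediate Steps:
V(k) = 5 + k
a = 1/131 (a = 1/(133 + (5 - 7)) = 1/(133 - 2) = 1/131 ≈ 0.0076336)
O(h, H) = h**2 - 12*H
G(N) = N/8 + 1/(131*N) (G(N) = 1/(131*N) + N/8 = N/8 + 1/(131*N))
-G(O(j, -12)) = -((11**2 - 12*(-12))/8 + 1/(131*(11**2 - 12*(-12)))) = -((121 + 144)/8 + 1/(131*(121 + 144))) = -((1/8)*265 + (1/131)/265) = -(265/8 + (1/131)*(1/265)) = -(265/8 + 1/34715) = -1*9199483/277720 = -9199483/277720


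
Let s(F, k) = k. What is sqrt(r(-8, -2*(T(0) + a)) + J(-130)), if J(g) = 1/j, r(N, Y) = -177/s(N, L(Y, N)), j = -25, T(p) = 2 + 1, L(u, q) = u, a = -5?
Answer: I*sqrt(4429)/10 ≈ 6.6551*I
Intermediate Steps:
T(p) = 3
r(N, Y) = -177/Y
J(g) = -1/25 (J(g) = 1/(-25) = -1/25)
sqrt(r(-8, -2*(T(0) + a)) + J(-130)) = sqrt(-177*(-1/(2*(3 - 5))) - 1/25) = sqrt(-177/((-2*(-2))) - 1/25) = sqrt(-177/4 - 1/25) = sqrt(-4429/100) = I*sqrt(4429)/10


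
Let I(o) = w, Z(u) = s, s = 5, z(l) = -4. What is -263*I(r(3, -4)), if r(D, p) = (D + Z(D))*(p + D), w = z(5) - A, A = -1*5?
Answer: -263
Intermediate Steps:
A = -5
Z(u) = 5
w = 1 (w = -4 - 1*(-5) = -4 + 5 = 1)
r(D, p) = (5 + D)*(D + p) (r(D, p) = (D + 5)*(p + D) = (5 + D)*(D + p))
I(o) = 1
-263*I(r(3, -4)) = -263*1 = -263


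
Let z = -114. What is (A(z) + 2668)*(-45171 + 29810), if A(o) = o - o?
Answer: -40983148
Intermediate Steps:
A(o) = 0
(A(z) + 2668)*(-45171 + 29810) = (0 + 2668)*(-45171 + 29810) = 2668*(-15361) = -40983148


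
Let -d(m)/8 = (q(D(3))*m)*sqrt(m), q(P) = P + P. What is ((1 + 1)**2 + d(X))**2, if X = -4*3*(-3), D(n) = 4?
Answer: 190992400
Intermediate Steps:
X = 36 (X = -12*(-3) = 36)
q(P) = 2*P
d(m) = -64*m**(3/2) (d(m) = -8*(2*4)*m*sqrt(m) = -8*8*m*sqrt(m) = -64*m**(3/2))
((1 + 1)**2 + d(X))**2 = ((1 + 1)**2 - 64*36**(3/2))**2 = (2**2 - 64*216)**2 = (4 - 13824)**2 = (-13820)**2 = 190992400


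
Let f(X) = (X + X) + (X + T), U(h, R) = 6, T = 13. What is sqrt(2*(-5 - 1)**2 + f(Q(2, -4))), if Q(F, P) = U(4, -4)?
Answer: sqrt(103) ≈ 10.149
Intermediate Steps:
Q(F, P) = 6
f(X) = 13 + 3*X (f(X) = (X + X) + (X + 13) = 2*X + (13 + X) = 13 + 3*X)
sqrt(2*(-5 - 1)**2 + f(Q(2, -4))) = sqrt(2*(-5 - 1)**2 + (13 + 3*6)) = sqrt(2*(-6)**2 + (13 + 18)) = sqrt(2*36 + 31) = sqrt(72 + 31) = sqrt(103)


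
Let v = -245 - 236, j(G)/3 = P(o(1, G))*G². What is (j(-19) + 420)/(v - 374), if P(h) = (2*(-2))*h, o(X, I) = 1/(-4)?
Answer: -167/95 ≈ -1.7579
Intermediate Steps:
o(X, I) = -¼ (o(X, I) = 1*(-¼) = -¼)
P(h) = -4*h
j(G) = 3*G² (j(G) = 3*((-4*(-¼))*G²) = 3*(1*G²) = 3*G²)
v = -481
(j(-19) + 420)/(v - 374) = (3*(-19)² + 420)/(-481 - 374) = (3*361 + 420)/(-855) = (1083 + 420)*(-1/855) = 1503*(-1/855) = -167/95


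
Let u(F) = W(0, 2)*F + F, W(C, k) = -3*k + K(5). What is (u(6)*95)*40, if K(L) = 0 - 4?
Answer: -205200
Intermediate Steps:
K(L) = -4
W(C, k) = -4 - 3*k (W(C, k) = -3*k - 4 = -4 - 3*k)
u(F) = -9*F (u(F) = (-4 - 3*2)*F + F = (-4 - 6)*F + F = -10*F + F = -9*F)
(u(6)*95)*40 = (-9*6*95)*40 = -54*95*40 = -5130*40 = -205200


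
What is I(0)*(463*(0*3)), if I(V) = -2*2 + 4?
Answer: 0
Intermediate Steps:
I(V) = 0 (I(V) = -4 + 4 = 0)
I(0)*(463*(0*3)) = 0*(463*(0*3)) = 0*(463*0) = 0*0 = 0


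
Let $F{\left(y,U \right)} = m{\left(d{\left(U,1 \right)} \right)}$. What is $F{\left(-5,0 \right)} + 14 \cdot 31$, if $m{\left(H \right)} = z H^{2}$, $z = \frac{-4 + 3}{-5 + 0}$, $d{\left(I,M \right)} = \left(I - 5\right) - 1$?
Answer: $\frac{2206}{5} \approx 441.2$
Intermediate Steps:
$d{\left(I,M \right)} = -6 + I$ ($d{\left(I,M \right)} = \left(-5 + I\right) - 1 = -6 + I$)
$z = \frac{1}{5}$ ($z = - \frac{1}{-5} = \left(-1\right) \left(- \frac{1}{5}\right) = \frac{1}{5} \approx 0.2$)
$m{\left(H \right)} = \frac{H^{2}}{5}$
$F{\left(y,U \right)} = \frac{\left(-6 + U\right)^{2}}{5}$
$F{\left(-5,0 \right)} + 14 \cdot 31 = \frac{\left(-6 + 0\right)^{2}}{5} + 14 \cdot 31 = \frac{\left(-6\right)^{2}}{5} + 434 = \frac{1}{5} \cdot 36 + 434 = \frac{36}{5} + 434 = \frac{2206}{5}$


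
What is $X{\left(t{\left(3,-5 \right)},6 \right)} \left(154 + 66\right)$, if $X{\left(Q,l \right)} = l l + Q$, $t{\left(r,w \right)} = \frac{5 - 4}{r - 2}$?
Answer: $8140$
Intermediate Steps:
$t{\left(r,w \right)} = \frac{1}{-2 + r}$ ($t{\left(r,w \right)} = 1 \frac{1}{-2 + r} = \frac{1}{-2 + r}$)
$X{\left(Q,l \right)} = Q + l^{2}$ ($X{\left(Q,l \right)} = l^{2} + Q = Q + l^{2}$)
$X{\left(t{\left(3,-5 \right)},6 \right)} \left(154 + 66\right) = \left(\frac{1}{-2 + 3} + 6^{2}\right) \left(154 + 66\right) = \left(1^{-1} + 36\right) 220 = \left(1 + 36\right) 220 = 37 \cdot 220 = 8140$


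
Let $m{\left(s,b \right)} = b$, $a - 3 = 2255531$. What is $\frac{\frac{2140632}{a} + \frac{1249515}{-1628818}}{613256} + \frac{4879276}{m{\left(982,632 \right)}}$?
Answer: $\frac{98152441380247411619707}{12713431859548986992} \approx 7720.4$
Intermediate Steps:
$a = 2255534$ ($a = 3 + 2255531 = 2255534$)
$\frac{\frac{2140632}{a} + \frac{1249515}{-1628818}}{613256} + \frac{4879276}{m{\left(982,632 \right)}} = \frac{\frac{2140632}{2255534} + \frac{1249515}{-1628818}}{613256} + \frac{4879276}{632} = \left(2140632 \cdot \frac{1}{2255534} + 1249515 \left(- \frac{1}{1628818}\right)\right) \frac{1}{613256} + 4879276 \cdot \frac{1}{632} = \left(\frac{1070316}{1127767} - \frac{1249515}{1628818}\right) \frac{1}{613256} + \frac{1219819}{158} = \frac{334188183483}{1836927189406} \cdot \frac{1}{613256} + \frac{1219819}{158} = \frac{47741169069}{160929517209480848} + \frac{1219819}{158} = \frac{98152441380247411619707}{12713431859548986992}$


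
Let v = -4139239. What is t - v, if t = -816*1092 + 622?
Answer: 3248789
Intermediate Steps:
t = -890450 (t = -891072 + 622 = -890450)
t - v = -890450 - 1*(-4139239) = -890450 + 4139239 = 3248789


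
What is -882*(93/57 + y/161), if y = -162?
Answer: -241038/437 ≈ -551.57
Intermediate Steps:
-882*(93/57 + y/161) = -882*(93/57 - 162/161) = -882*(93*(1/57) - 162*1/161) = -882*(31/19 - 162/161) = -882*1913/3059 = -241038/437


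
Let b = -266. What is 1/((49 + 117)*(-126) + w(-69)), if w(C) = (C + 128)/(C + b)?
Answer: -335/7006919 ≈ -4.7810e-5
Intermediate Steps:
w(C) = (128 + C)/(-266 + C) (w(C) = (C + 128)/(C - 266) = (128 + C)/(-266 + C))
1/((49 + 117)*(-126) + w(-69)) = 1/((49 + 117)*(-126) + (128 - 69)/(-266 - 69)) = 1/(166*(-126) + 59/(-335)) = 1/(-20916 - 1/335*59) = 1/(-20916 - 59/335) = 1/(-7006919/335) = -335/7006919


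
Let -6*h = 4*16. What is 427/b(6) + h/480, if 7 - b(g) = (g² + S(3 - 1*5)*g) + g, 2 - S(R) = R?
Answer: -19274/2655 ≈ -7.2595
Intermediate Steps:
h = -32/3 (h = -2*16/3 = -⅙*64 = -32/3 ≈ -10.667)
S(R) = 2 - R
b(g) = 7 - g² - 5*g (b(g) = 7 - ((g² + (2 - (3 - 1*5))*g) + g) = 7 - ((g² + (2 - (3 - 5))*g) + g) = 7 - ((g² + (2 - 1*(-2))*g) + g) = 7 - ((g² + (2 + 2)*g) + g) = 7 - ((g² + 4*g) + g) = 7 - (g² + 5*g) = 7 + (-g² - 5*g) = 7 - g² - 5*g)
427/b(6) + h/480 = 427/(7 - 1*6² - 5*6) - 32/3/480 = 427/(7 - 1*36 - 30) - 32/3*1/480 = 427/(7 - 36 - 30) - 1/45 = 427/(-59) - 1/45 = 427*(-1/59) - 1/45 = -427/59 - 1/45 = -19274/2655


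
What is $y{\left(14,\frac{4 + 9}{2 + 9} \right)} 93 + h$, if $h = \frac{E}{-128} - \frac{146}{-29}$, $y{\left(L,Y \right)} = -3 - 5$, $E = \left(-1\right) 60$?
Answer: $- \frac{685325}{928} \approx -738.5$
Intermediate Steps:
$E = -60$
$y{\left(L,Y \right)} = -8$
$h = \frac{5107}{928}$ ($h = - \frac{60}{-128} - \frac{146}{-29} = \left(-60\right) \left(- \frac{1}{128}\right) - - \frac{146}{29} = \frac{15}{32} + \frac{146}{29} = \frac{5107}{928} \approx 5.5032$)
$y{\left(14,\frac{4 + 9}{2 + 9} \right)} 93 + h = \left(-8\right) 93 + \frac{5107}{928} = -744 + \frac{5107}{928} = - \frac{685325}{928}$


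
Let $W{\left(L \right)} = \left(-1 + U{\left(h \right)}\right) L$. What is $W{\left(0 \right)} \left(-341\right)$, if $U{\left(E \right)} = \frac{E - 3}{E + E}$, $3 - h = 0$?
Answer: $0$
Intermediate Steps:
$h = 3$ ($h = 3 - 0 = 3 + 0 = 3$)
$U{\left(E \right)} = \frac{-3 + E}{2 E}$
$W{\left(L \right)} = - L$ ($W{\left(L \right)} = \left(-1 + \frac{-3 + 3}{2 \cdot 3}\right) L = \left(-1 + \frac{1}{2} \cdot \frac{1}{3} \cdot 0\right) L = \left(-1 + 0\right) L = - L$)
$W{\left(0 \right)} \left(-341\right) = \left(-1\right) 0 \left(-341\right) = 0 \left(-341\right) = 0$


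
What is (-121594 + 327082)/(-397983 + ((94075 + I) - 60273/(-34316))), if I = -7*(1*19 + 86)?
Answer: -7051526208/10454068915 ≈ -0.67452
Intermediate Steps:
I = -735 (I = -7*(19 + 86) = -7*105 = -735)
(-121594 + 327082)/(-397983 + ((94075 + I) - 60273/(-34316))) = (-121594 + 327082)/(-397983 + ((94075 - 735) - 60273/(-34316))) = 205488/(-397983 + (93340 - 60273*(-1/34316))) = 205488/(-397983 + (93340 + 60273/34316)) = 205488/(-397983 + 3203115713/34316) = 205488/(-10454068915/34316) = 205488*(-34316/10454068915) = -7051526208/10454068915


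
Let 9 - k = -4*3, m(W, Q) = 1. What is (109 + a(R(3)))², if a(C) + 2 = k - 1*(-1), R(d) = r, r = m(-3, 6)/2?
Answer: 16641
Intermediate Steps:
k = 21 (k = 9 - (-4)*3 = 9 - 1*(-12) = 9 + 12 = 21)
r = ½ (r = 1/2 = 1*(½) = ½ ≈ 0.50000)
R(d) = ½
a(C) = 20 (a(C) = -2 + (21 - 1*(-1)) = -2 + (21 + 1) = -2 + 22 = 20)
(109 + a(R(3)))² = (109 + 20)² = 129² = 16641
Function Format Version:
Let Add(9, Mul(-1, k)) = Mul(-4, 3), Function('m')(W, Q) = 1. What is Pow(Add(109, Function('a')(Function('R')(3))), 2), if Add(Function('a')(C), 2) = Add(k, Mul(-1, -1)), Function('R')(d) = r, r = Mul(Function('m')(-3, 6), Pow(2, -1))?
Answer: 16641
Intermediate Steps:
k = 21 (k = Add(9, Mul(-1, Mul(-4, 3))) = Add(9, Mul(-1, -12)) = Add(9, 12) = 21)
r = Rational(1, 2) (r = Mul(1, Pow(2, -1)) = Mul(1, Rational(1, 2)) = Rational(1, 2) ≈ 0.50000)
Function('R')(d) = Rational(1, 2)
Function('a')(C) = 20 (Function('a')(C) = Add(-2, Add(21, Mul(-1, -1))) = Add(-2, Add(21, 1)) = Add(-2, 22) = 20)
Pow(Add(109, Function('a')(Function('R')(3))), 2) = Pow(Add(109, 20), 2) = Pow(129, 2) = 16641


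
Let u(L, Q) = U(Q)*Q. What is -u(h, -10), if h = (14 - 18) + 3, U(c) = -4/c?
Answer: 4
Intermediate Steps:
h = -1 (h = -4 + 3 = -1)
u(L, Q) = -4 (u(L, Q) = (-4/Q)*Q = -4)
-u(h, -10) = -1*(-4) = 4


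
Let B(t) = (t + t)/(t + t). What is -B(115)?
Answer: -1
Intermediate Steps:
B(t) = 1 (B(t) = (2*t)/((2*t)) = (2*t)*(1/(2*t)) = 1)
-B(115) = -1*1 = -1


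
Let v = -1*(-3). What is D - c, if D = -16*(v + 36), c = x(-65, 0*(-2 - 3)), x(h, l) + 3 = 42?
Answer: -663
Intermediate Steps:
v = 3
x(h, l) = 39 (x(h, l) = -3 + 42 = 39)
c = 39
D = -624 (D = -16*(3 + 36) = -16*39 = -624)
D - c = -624 - 1*39 = -624 - 39 = -663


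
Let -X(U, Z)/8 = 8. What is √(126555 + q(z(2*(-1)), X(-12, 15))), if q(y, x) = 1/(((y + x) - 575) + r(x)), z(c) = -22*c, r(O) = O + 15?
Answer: √13121728459/322 ≈ 355.75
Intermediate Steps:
r(O) = 15 + O
X(U, Z) = -64 (X(U, Z) = -8*8 = -64)
q(y, x) = 1/(-560 + y + 2*x) (q(y, x) = 1/(((y + x) - 575) + (15 + x)) = 1/(((x + y) - 575) + (15 + x)) = 1/((-575 + x + y) + (15 + x)) = 1/(-560 + y + 2*x))
√(126555 + q(z(2*(-1)), X(-12, 15))) = √(126555 + 1/(-560 - 44*(-1) + 2*(-64))) = √(126555 + 1/(-560 - 22*(-2) - 128)) = √(126555 + 1/(-560 + 44 - 128)) = √(126555 + 1/(-644)) = √(126555 - 1/644) = √(81501419/644) = √13121728459/322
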